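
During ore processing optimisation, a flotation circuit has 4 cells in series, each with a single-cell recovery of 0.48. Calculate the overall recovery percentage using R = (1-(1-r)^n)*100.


Complement of single-cell recovery:
1 - r = 1 - 0.48 = 0.52
Raise to power n:
(1 - r)^4 = 0.52^4 = 0.07311616
Overall recovery:
R = (1 - 0.07311616) * 100
= 92.6884%

92.6884%


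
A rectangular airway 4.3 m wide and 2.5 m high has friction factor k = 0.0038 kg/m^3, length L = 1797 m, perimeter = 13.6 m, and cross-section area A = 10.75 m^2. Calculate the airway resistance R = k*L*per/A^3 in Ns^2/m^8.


0.0748 Ns^2/m^8

Compute the numerator:
k * L * per = 0.0038 * 1797 * 13.6
= 92.86896
Compute the denominator:
A^3 = 10.75^3 = 1242.296875
Resistance:
R = 92.86896 / 1242.296875
= 0.0748 Ns^2/m^8


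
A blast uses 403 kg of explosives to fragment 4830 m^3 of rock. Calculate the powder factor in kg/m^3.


Powder factor = explosive mass / rock volume
= 403 / 4830
= 0.0834 kg/m^3

0.0834 kg/m^3


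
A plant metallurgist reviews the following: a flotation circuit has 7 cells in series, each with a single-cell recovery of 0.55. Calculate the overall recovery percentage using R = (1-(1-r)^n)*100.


Complement of single-cell recovery:
1 - r = 1 - 0.55 = 0.45
Raise to power n:
(1 - r)^7 = 0.45^7 = 0.003736694531
Overall recovery:
R = (1 - 0.003736694531) * 100
= 99.6263%

99.6263%


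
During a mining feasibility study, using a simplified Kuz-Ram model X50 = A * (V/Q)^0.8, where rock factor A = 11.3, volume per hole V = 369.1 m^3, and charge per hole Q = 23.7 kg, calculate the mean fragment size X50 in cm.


101.6237 cm

Compute V/Q:
V/Q = 369.1 / 23.7 = 15.57383966
Raise to the power 0.8:
(V/Q)^0.8 = 15.57383966^0.8 = 8.993247784
Multiply by A:
X50 = 11.3 * 8.993247784
= 101.6237 cm


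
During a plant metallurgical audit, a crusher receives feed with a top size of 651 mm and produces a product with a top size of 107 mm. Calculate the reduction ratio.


Reduction ratio = feed size / product size
= 651 / 107
= 6.0841

6.0841


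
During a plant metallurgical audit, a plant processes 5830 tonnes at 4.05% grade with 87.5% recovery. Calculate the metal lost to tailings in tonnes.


29.5144 tonnes

Total metal in feed:
= 5830 * 4.05 / 100 = 236.115 tonnes
Metal recovered:
= 236.115 * 87.5 / 100 = 206.600625 tonnes
Metal lost to tailings:
= 236.115 - 206.600625
= 29.5144 tonnes


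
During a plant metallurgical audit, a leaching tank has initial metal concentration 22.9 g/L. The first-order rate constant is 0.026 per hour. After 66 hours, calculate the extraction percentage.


Compute the exponent:
-k * t = -0.026 * 66 = -1.716
Remaining concentration:
C = 22.9 * exp(-1.716)
= 22.9 * 0.1797838469
= 4.117050095 g/L
Extracted = 22.9 - 4.117050095 = 18.7829499 g/L
Extraction % = 18.7829499 / 22.9 * 100
= 82.0216%

82.0216%


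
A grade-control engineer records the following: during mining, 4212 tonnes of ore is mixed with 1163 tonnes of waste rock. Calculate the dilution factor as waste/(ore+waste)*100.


21.6372%

Total material = ore + waste
= 4212 + 1163 = 5375 tonnes
Dilution = waste / total * 100
= 1163 / 5375 * 100
= 0.216372093 * 100
= 21.6372%


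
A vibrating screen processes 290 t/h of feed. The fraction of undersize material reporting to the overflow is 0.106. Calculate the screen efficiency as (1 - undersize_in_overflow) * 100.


89.4%

Screen efficiency = (1 - fraction of undersize in overflow) * 100
= (1 - 0.106) * 100
= 0.894 * 100
= 89.4%


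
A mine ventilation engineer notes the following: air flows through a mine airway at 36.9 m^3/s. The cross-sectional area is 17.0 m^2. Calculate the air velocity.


2.1706 m/s

Velocity = flow rate / cross-sectional area
= 36.9 / 17.0
= 2.1706 m/s


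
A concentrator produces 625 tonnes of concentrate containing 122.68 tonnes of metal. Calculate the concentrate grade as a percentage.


Grade = (metal in concentrate / concentrate mass) * 100
= (122.68 / 625) * 100
= 0.196288 * 100
= 19.6288%

19.6288%


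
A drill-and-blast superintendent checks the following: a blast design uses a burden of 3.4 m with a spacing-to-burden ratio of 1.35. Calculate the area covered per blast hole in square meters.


15.606 m^2

First, find the spacing:
Spacing = burden * ratio = 3.4 * 1.35
= 4.59 m
Then, calculate the area:
Area = burden * spacing = 3.4 * 4.59
= 15.606 m^2


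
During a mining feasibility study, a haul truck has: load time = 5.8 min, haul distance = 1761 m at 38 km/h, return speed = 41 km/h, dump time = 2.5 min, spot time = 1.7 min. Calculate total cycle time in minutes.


Convert haul speed to m/min: 38 * 1000/60 = 633.3333333 m/min
Haul time = 1761 / 633.3333333 = 2.780526316 min
Convert return speed to m/min: 41 * 1000/60 = 683.3333333 m/min
Return time = 1761 / 683.3333333 = 2.577073171 min
Total cycle time:
= 5.8 + 2.780526316 + 2.5 + 2.577073171 + 1.7
= 15.3576 min

15.3576 min


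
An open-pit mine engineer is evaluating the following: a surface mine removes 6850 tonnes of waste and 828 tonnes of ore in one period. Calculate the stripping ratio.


8.2729

Stripping ratio = waste tonnage / ore tonnage
= 6850 / 828
= 8.2729


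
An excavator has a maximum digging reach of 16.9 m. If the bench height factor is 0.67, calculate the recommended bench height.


Bench height = reach * factor
= 16.9 * 0.67
= 11.323 m

11.323 m


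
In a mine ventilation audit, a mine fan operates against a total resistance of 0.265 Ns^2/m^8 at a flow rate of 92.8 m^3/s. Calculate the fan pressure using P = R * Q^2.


2282.1376 Pa

Compute Q^2:
Q^2 = 92.8^2 = 8611.84
Compute pressure:
P = R * Q^2 = 0.265 * 8611.84
= 2282.1376 Pa


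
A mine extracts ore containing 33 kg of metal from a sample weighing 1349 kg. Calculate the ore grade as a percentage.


Ore grade = (metal mass / ore mass) * 100
= (33 / 1349) * 100
= 0.02446256486 * 100
= 2.4463%

2.4463%


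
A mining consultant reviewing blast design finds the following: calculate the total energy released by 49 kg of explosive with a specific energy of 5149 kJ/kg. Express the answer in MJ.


252.301 MJ

Energy = mass * specific_energy / 1000
= 49 * 5149 / 1000
= 252301 / 1000
= 252.301 MJ


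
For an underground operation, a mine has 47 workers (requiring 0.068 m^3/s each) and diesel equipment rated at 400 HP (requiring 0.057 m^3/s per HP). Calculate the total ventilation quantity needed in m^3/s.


Airflow for workers:
Q_people = 47 * 0.068 = 3.196 m^3/s
Airflow for diesel equipment:
Q_diesel = 400 * 0.057 = 22.8 m^3/s
Total ventilation:
Q_total = 3.196 + 22.8
= 25.996 m^3/s

25.996 m^3/s


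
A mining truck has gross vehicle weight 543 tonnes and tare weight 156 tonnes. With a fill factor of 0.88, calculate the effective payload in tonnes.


Maximum payload = gross - tare
= 543 - 156 = 387 tonnes
Effective payload = max payload * fill factor
= 387 * 0.88
= 340.56 tonnes

340.56 tonnes


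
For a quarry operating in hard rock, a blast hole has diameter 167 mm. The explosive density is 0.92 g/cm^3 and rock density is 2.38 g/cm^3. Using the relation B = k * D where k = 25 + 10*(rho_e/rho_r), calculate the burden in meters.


First, compute k:
rho_e / rho_r = 0.92 / 2.38 = 0.3865546218
k = 25 + 10 * 0.3865546218 = 28.86554622
Then, compute burden:
B = k * D / 1000 = 28.86554622 * 167 / 1000
= 4820.546218 / 1000
= 4.8205 m

4.8205 m


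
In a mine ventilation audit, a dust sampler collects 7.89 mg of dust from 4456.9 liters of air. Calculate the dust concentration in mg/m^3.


1.7703 mg/m^3

Convert liters to m^3: 1 m^3 = 1000 L
Concentration = mass / volume * 1000
= 7.89 / 4456.9 * 1000
= 0.001770288766 * 1000
= 1.7703 mg/m^3


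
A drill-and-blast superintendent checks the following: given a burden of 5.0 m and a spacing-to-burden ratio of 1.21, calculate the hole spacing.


Spacing = burden * ratio
= 5.0 * 1.21
= 6.05 m

6.05 m


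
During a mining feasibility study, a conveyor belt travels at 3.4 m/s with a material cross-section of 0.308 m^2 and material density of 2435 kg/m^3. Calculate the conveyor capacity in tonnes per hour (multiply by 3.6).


Volumetric flow = speed * area
= 3.4 * 0.308 = 1.0472 m^3/s
Mass flow = volumetric * density
= 1.0472 * 2435 = 2549.932 kg/s
Convert to t/h: multiply by 3.6
Capacity = 2549.932 * 3.6
= 9179.7552 t/h

9179.7552 t/h


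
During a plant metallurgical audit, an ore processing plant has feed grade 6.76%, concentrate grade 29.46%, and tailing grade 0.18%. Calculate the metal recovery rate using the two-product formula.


97.9357%

Using the two-product formula:
R = 100 * c * (f - t) / (f * (c - t))
Numerator = 100 * 29.46 * (6.76 - 0.18)
= 100 * 29.46 * 6.58
= 19384.68
Denominator = 6.76 * (29.46 - 0.18)
= 6.76 * 29.28
= 197.9328
R = 19384.68 / 197.9328
= 97.9357%


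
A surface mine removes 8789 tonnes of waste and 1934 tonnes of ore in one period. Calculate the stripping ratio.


4.5445

Stripping ratio = waste tonnage / ore tonnage
= 8789 / 1934
= 4.5445


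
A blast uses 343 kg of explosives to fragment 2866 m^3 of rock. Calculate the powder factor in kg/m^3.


0.1197 kg/m^3

Powder factor = explosive mass / rock volume
= 343 / 2866
= 0.1197 kg/m^3


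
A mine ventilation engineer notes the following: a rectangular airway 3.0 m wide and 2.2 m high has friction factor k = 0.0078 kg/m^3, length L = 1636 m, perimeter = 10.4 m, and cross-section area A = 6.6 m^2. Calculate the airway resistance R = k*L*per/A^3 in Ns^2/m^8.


0.4616 Ns^2/m^8

Compute the numerator:
k * L * per = 0.0078 * 1636 * 10.4
= 132.71232
Compute the denominator:
A^3 = 6.6^3 = 287.496
Resistance:
R = 132.71232 / 287.496
= 0.4616 Ns^2/m^8


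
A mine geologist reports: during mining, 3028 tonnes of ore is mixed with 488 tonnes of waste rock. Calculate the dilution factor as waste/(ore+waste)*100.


13.8794%

Total material = ore + waste
= 3028 + 488 = 3516 tonnes
Dilution = waste / total * 100
= 488 / 3516 * 100
= 0.1387940842 * 100
= 13.8794%


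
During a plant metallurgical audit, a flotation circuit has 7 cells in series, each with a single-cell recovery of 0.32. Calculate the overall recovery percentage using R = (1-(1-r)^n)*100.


93.277%

Complement of single-cell recovery:
1 - r = 1 - 0.32 = 0.68
Raise to power n:
(1 - r)^7 = 0.68^7 = 0.06722988818
Overall recovery:
R = (1 - 0.06722988818) * 100
= 93.277%


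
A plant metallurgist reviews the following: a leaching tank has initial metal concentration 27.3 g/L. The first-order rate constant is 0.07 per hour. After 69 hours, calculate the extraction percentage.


99.2013%

Compute the exponent:
-k * t = -0.07 * 69 = -4.83
Remaining concentration:
C = 27.3 * exp(-4.83)
= 27.3 * 0.007986521266
= 0.2180320306 g/L
Extracted = 27.3 - 0.2180320306 = 27.08196797 g/L
Extraction % = 27.08196797 / 27.3 * 100
= 99.2013%


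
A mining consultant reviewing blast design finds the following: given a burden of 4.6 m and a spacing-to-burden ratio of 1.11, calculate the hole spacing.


5.106 m

Spacing = burden * ratio
= 4.6 * 1.11
= 5.106 m


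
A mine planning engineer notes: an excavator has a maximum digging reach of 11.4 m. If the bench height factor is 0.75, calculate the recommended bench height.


Bench height = reach * factor
= 11.4 * 0.75
= 8.55 m

8.55 m


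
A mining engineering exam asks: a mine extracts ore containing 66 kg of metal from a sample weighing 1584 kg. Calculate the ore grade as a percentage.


Ore grade = (metal mass / ore mass) * 100
= (66 / 1584) * 100
= 0.04166666667 * 100
= 4.1667%

4.1667%


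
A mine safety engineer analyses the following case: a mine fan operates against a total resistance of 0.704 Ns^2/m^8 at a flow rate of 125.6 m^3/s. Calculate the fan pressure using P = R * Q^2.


11105.8534 Pa

Compute Q^2:
Q^2 = 125.6^2 = 15775.36
Compute pressure:
P = R * Q^2 = 0.704 * 15775.36
= 11105.8534 Pa


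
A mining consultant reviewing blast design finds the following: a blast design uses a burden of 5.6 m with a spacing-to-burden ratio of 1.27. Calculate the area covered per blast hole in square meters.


First, find the spacing:
Spacing = burden * ratio = 5.6 * 1.27
= 7.112 m
Then, calculate the area:
Area = burden * spacing = 5.6 * 7.112
= 39.8272 m^2

39.8272 m^2


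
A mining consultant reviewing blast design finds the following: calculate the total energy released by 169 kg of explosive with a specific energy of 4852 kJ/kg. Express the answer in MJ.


Energy = mass * specific_energy / 1000
= 169 * 4852 / 1000
= 819988 / 1000
= 819.988 MJ

819.988 MJ


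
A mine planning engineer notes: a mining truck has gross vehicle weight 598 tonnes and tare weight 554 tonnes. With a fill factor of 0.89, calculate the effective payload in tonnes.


39.16 tonnes

Maximum payload = gross - tare
= 598 - 554 = 44 tonnes
Effective payload = max payload * fill factor
= 44 * 0.89
= 39.16 tonnes


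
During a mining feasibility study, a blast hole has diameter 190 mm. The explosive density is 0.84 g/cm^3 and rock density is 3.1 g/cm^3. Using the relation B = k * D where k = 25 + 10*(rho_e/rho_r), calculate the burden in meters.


5.2648 m

First, compute k:
rho_e / rho_r = 0.84 / 3.1 = 0.2709677419
k = 25 + 10 * 0.2709677419 = 27.70967742
Then, compute burden:
B = k * D / 1000 = 27.70967742 * 190 / 1000
= 5264.83871 / 1000
= 5.2648 m


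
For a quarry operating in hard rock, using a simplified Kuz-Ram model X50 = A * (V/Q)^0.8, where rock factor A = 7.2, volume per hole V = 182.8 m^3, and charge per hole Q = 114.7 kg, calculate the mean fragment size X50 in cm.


10.4535 cm

Compute V/Q:
V/Q = 182.8 / 114.7 = 1.593722755
Raise to the power 0.8:
(V/Q)^0.8 = 1.593722755^0.8 = 1.451878315
Multiply by A:
X50 = 7.2 * 1.451878315
= 10.4535 cm


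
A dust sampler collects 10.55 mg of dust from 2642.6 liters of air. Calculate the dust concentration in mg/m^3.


Convert liters to m^3: 1 m^3 = 1000 L
Concentration = mass / volume * 1000
= 10.55 / 2642.6 * 1000
= 0.00399228033 * 1000
= 3.9923 mg/m^3

3.9923 mg/m^3


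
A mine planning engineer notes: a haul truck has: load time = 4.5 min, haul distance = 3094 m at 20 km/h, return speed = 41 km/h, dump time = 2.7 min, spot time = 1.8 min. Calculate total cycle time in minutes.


22.8098 min

Convert haul speed to m/min: 20 * 1000/60 = 333.3333333 m/min
Haul time = 3094 / 333.3333333 = 9.282 min
Convert return speed to m/min: 41 * 1000/60 = 683.3333333 m/min
Return time = 3094 / 683.3333333 = 4.527804878 min
Total cycle time:
= 4.5 + 9.282 + 2.7 + 4.527804878 + 1.8
= 22.8098 min


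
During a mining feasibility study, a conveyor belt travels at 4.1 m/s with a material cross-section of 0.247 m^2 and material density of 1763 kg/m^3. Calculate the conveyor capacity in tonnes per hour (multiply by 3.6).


6427.4044 t/h

Volumetric flow = speed * area
= 4.1 * 0.247 = 1.0127 m^3/s
Mass flow = volumetric * density
= 1.0127 * 1763 = 1785.3901 kg/s
Convert to t/h: multiply by 3.6
Capacity = 1785.3901 * 3.6
= 6427.4044 t/h


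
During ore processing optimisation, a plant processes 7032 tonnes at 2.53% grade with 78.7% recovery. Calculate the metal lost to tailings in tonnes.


Total metal in feed:
= 7032 * 2.53 / 100 = 177.9096 tonnes
Metal recovered:
= 177.9096 * 78.7 / 100 = 140.0148552 tonnes
Metal lost to tailings:
= 177.9096 - 140.0148552
= 37.8947 tonnes

37.8947 tonnes


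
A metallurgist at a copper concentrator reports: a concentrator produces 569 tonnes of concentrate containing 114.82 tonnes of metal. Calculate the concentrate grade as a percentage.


20.1793%

Grade = (metal in concentrate / concentrate mass) * 100
= (114.82 / 569) * 100
= 0.2017926186 * 100
= 20.1793%


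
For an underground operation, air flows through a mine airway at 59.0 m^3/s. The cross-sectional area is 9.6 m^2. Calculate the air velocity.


Velocity = flow rate / cross-sectional area
= 59.0 / 9.6
= 6.1458 m/s

6.1458 m/s


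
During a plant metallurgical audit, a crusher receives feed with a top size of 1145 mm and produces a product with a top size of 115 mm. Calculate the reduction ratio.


9.9565

Reduction ratio = feed size / product size
= 1145 / 115
= 9.9565


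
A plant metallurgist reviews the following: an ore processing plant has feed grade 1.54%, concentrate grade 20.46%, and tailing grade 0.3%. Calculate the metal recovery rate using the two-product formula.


81.7177%

Using the two-product formula:
R = 100 * c * (f - t) / (f * (c - t))
Numerator = 100 * 20.46 * (1.54 - 0.3)
= 100 * 20.46 * 1.24
= 2537.04
Denominator = 1.54 * (20.46 - 0.3)
= 1.54 * 20.16
= 31.0464
R = 2537.04 / 31.0464
= 81.7177%


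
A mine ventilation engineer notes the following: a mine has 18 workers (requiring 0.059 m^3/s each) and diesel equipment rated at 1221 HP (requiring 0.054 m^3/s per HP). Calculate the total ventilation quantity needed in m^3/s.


66.996 m^3/s

Airflow for workers:
Q_people = 18 * 0.059 = 1.062 m^3/s
Airflow for diesel equipment:
Q_diesel = 1221 * 0.054 = 65.934 m^3/s
Total ventilation:
Q_total = 1.062 + 65.934
= 66.996 m^3/s


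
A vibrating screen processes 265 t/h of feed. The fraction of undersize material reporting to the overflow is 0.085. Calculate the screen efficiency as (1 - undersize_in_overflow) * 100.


Screen efficiency = (1 - fraction of undersize in overflow) * 100
= (1 - 0.085) * 100
= 0.915 * 100
= 91.5%

91.5%


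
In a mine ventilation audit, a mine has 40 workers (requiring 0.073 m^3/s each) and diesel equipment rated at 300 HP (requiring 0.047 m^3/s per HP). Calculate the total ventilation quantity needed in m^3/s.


17.02 m^3/s

Airflow for workers:
Q_people = 40 * 0.073 = 2.92 m^3/s
Airflow for diesel equipment:
Q_diesel = 300 * 0.047 = 14.1 m^3/s
Total ventilation:
Q_total = 2.92 + 14.1
= 17.02 m^3/s


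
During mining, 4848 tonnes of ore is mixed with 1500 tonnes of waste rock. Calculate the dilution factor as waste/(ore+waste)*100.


23.6295%

Total material = ore + waste
= 4848 + 1500 = 6348 tonnes
Dilution = waste / total * 100
= 1500 / 6348 * 100
= 0.236294896 * 100
= 23.6295%


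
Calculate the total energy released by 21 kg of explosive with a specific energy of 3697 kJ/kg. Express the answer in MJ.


Energy = mass * specific_energy / 1000
= 21 * 3697 / 1000
= 77637 / 1000
= 77.637 MJ

77.637 MJ


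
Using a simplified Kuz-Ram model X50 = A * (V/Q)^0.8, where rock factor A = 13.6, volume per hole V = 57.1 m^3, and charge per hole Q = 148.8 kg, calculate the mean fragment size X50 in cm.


Compute V/Q:
V/Q = 57.1 / 148.8 = 0.3837365591
Raise to the power 0.8:
(V/Q)^0.8 = 0.3837365591^0.8 = 0.4647576442
Multiply by A:
X50 = 13.6 * 0.4647576442
= 6.3207 cm

6.3207 cm


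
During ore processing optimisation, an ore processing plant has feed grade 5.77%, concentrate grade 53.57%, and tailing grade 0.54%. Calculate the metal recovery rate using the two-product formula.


Using the two-product formula:
R = 100 * c * (f - t) / (f * (c - t))
Numerator = 100 * 53.57 * (5.77 - 0.54)
= 100 * 53.57 * 5.23
= 28017.11
Denominator = 5.77 * (53.57 - 0.54)
= 5.77 * 53.03
= 305.9831
R = 28017.11 / 305.9831
= 91.5642%

91.5642%


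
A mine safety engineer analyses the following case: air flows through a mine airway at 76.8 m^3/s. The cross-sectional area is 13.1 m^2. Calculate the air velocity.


5.8626 m/s

Velocity = flow rate / cross-sectional area
= 76.8 / 13.1
= 5.8626 m/s


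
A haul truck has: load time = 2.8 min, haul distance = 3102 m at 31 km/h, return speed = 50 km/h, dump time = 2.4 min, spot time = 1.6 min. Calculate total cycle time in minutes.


16.5263 min

Convert haul speed to m/min: 31 * 1000/60 = 516.6666667 m/min
Haul time = 3102 / 516.6666667 = 6.003870968 min
Convert return speed to m/min: 50 * 1000/60 = 833.3333333 m/min
Return time = 3102 / 833.3333333 = 3.7224 min
Total cycle time:
= 2.8 + 6.003870968 + 2.4 + 3.7224 + 1.6
= 16.5263 min


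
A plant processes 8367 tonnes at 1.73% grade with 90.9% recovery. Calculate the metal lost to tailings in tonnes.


13.1722 tonnes

Total metal in feed:
= 8367 * 1.73 / 100 = 144.7491 tonnes
Metal recovered:
= 144.7491 * 90.9 / 100 = 131.5769319 tonnes
Metal lost to tailings:
= 144.7491 - 131.5769319
= 13.1722 tonnes


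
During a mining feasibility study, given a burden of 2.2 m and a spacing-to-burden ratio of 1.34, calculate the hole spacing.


Spacing = burden * ratio
= 2.2 * 1.34
= 2.948 m

2.948 m


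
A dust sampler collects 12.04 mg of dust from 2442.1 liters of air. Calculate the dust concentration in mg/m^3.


4.9302 mg/m^3

Convert liters to m^3: 1 m^3 = 1000 L
Concentration = mass / volume * 1000
= 12.04 / 2442.1 * 1000
= 0.004930183039 * 1000
= 4.9302 mg/m^3


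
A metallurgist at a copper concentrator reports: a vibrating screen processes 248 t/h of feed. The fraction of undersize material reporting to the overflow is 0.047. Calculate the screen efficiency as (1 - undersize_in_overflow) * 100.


Screen efficiency = (1 - fraction of undersize in overflow) * 100
= (1 - 0.047) * 100
= 0.953 * 100
= 95.3%

95.3%


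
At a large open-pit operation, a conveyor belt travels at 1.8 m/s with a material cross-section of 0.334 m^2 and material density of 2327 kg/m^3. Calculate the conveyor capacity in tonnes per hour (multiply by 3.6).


Volumetric flow = speed * area
= 1.8 * 0.334 = 0.6012 m^3/s
Mass flow = volumetric * density
= 0.6012 * 2327 = 1398.9924 kg/s
Convert to t/h: multiply by 3.6
Capacity = 1398.9924 * 3.6
= 5036.3726 t/h

5036.3726 t/h


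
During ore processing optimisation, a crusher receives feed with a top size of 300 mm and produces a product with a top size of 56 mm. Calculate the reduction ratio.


Reduction ratio = feed size / product size
= 300 / 56
= 5.3571

5.3571


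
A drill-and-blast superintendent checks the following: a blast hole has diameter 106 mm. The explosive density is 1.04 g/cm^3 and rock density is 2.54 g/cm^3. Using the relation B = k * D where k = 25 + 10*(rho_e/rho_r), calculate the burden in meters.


First, compute k:
rho_e / rho_r = 1.04 / 2.54 = 0.4094488189
k = 25 + 10 * 0.4094488189 = 29.09448819
Then, compute burden:
B = k * D / 1000 = 29.09448819 * 106 / 1000
= 3084.015748 / 1000
= 3.084 m

3.084 m


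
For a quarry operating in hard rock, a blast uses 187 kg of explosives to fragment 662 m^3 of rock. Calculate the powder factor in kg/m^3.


0.2825 kg/m^3

Powder factor = explosive mass / rock volume
= 187 / 662
= 0.2825 kg/m^3


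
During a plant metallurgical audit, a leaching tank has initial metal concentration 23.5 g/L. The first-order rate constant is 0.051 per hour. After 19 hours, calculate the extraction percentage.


Compute the exponent:
-k * t = -0.051 * 19 = -0.969
Remaining concentration:
C = 23.5 * exp(-0.969)
= 23.5 * 0.3794623107
= 8.917364303 g/L
Extracted = 23.5 - 8.917364303 = 14.5826357 g/L
Extraction % = 14.5826357 / 23.5 * 100
= 62.0538%

62.0538%


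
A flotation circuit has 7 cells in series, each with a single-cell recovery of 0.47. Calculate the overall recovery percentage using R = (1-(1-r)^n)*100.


Complement of single-cell recovery:
1 - r = 1 - 0.47 = 0.53
Raise to power n:
(1 - r)^7 = 0.53^7 = 0.0117471114
Overall recovery:
R = (1 - 0.0117471114) * 100
= 98.8253%

98.8253%


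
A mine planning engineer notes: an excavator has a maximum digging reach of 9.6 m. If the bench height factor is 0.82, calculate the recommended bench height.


7.872 m

Bench height = reach * factor
= 9.6 * 0.82
= 7.872 m


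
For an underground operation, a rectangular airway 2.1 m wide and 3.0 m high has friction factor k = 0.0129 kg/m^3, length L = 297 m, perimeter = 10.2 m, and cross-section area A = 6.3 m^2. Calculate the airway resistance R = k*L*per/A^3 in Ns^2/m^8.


0.1563 Ns^2/m^8

Compute the numerator:
k * L * per = 0.0129 * 297 * 10.2
= 39.07926
Compute the denominator:
A^3 = 6.3^3 = 250.047
Resistance:
R = 39.07926 / 250.047
= 0.1563 Ns^2/m^8


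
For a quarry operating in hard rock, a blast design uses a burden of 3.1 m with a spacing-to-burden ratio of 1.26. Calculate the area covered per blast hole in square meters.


12.1086 m^2

First, find the spacing:
Spacing = burden * ratio = 3.1 * 1.26
= 3.906 m
Then, calculate the area:
Area = burden * spacing = 3.1 * 3.906
= 12.1086 m^2


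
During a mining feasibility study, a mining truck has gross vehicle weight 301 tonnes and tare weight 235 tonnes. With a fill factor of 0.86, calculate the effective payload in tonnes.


56.76 tonnes

Maximum payload = gross - tare
= 301 - 235 = 66 tonnes
Effective payload = max payload * fill factor
= 66 * 0.86
= 56.76 tonnes


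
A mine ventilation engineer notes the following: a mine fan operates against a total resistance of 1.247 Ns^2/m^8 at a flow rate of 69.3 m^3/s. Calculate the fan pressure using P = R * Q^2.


5988.705 Pa

Compute Q^2:
Q^2 = 69.3^2 = 4802.49
Compute pressure:
P = R * Q^2 = 1.247 * 4802.49
= 5988.705 Pa


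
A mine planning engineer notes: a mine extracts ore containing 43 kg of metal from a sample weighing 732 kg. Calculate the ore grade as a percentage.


Ore grade = (metal mass / ore mass) * 100
= (43 / 732) * 100
= 0.0587431694 * 100
= 5.8743%

5.8743%


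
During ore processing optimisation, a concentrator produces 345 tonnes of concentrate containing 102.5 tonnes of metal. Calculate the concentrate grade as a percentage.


29.7101%

Grade = (metal in concentrate / concentrate mass) * 100
= (102.5 / 345) * 100
= 0.2971014493 * 100
= 29.7101%


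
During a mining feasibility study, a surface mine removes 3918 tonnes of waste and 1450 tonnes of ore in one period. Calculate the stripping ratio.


2.7021

Stripping ratio = waste tonnage / ore tonnage
= 3918 / 1450
= 2.7021


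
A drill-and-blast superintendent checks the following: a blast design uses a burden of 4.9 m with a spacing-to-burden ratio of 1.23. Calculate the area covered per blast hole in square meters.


29.5323 m^2

First, find the spacing:
Spacing = burden * ratio = 4.9 * 1.23
= 6.027 m
Then, calculate the area:
Area = burden * spacing = 4.9 * 6.027
= 29.5323 m^2


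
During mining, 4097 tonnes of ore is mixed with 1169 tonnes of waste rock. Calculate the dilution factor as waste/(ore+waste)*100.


Total material = ore + waste
= 4097 + 1169 = 5266 tonnes
Dilution = waste / total * 100
= 1169 / 5266 * 100
= 0.2219901253 * 100
= 22.199%

22.199%


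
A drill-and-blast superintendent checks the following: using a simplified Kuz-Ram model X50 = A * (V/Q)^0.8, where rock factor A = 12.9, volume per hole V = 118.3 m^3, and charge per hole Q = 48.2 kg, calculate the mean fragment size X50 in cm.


26.457 cm

Compute V/Q:
V/Q = 118.3 / 48.2 = 2.454356846
Raise to the power 0.8:
(V/Q)^0.8 = 2.454356846^0.8 = 2.050926823
Multiply by A:
X50 = 12.9 * 2.050926823
= 26.457 cm


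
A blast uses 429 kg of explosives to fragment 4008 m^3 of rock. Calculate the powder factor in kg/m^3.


Powder factor = explosive mass / rock volume
= 429 / 4008
= 0.107 kg/m^3

0.107 kg/m^3


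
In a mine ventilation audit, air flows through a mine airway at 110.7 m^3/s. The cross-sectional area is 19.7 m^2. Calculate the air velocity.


5.6193 m/s

Velocity = flow rate / cross-sectional area
= 110.7 / 19.7
= 5.6193 m/s


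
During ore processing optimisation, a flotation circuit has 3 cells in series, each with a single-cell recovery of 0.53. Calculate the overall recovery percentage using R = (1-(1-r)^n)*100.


Complement of single-cell recovery:
1 - r = 1 - 0.53 = 0.47
Raise to power n:
(1 - r)^3 = 0.47^3 = 0.103823
Overall recovery:
R = (1 - 0.103823) * 100
= 89.6177%

89.6177%


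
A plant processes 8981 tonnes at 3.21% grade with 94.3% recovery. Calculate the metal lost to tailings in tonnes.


Total metal in feed:
= 8981 * 3.21 / 100 = 288.2901 tonnes
Metal recovered:
= 288.2901 * 94.3 / 100 = 271.8575643 tonnes
Metal lost to tailings:
= 288.2901 - 271.8575643
= 16.4325 tonnes

16.4325 tonnes


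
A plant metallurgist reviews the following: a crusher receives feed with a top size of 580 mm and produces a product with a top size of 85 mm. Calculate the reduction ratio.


6.8235

Reduction ratio = feed size / product size
= 580 / 85
= 6.8235


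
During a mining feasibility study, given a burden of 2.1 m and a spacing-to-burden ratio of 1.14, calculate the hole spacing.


Spacing = burden * ratio
= 2.1 * 1.14
= 2.394 m

2.394 m


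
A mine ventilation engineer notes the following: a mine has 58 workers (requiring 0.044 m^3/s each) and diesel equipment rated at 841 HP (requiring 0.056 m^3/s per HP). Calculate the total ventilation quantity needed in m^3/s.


Airflow for workers:
Q_people = 58 * 0.044 = 2.552 m^3/s
Airflow for diesel equipment:
Q_diesel = 841 * 0.056 = 47.096 m^3/s
Total ventilation:
Q_total = 2.552 + 47.096
= 49.648 m^3/s

49.648 m^3/s


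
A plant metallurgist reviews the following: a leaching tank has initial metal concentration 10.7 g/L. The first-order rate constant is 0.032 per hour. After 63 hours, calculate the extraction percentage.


86.6813%

Compute the exponent:
-k * t = -0.032 * 63 = -2.016
Remaining concentration:
C = 10.7 * exp(-2.016)
= 10.7 * 0.1331871496
= 1.425102501 g/L
Extracted = 10.7 - 1.425102501 = 9.274897499 g/L
Extraction % = 9.274897499 / 10.7 * 100
= 86.6813%


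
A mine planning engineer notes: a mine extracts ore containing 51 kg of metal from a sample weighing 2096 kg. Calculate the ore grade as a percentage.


Ore grade = (metal mass / ore mass) * 100
= (51 / 2096) * 100
= 0.02433206107 * 100
= 2.4332%

2.4332%


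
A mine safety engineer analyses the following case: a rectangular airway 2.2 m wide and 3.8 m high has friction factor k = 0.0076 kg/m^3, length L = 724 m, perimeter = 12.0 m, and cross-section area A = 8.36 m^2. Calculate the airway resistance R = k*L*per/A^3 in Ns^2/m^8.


Compute the numerator:
k * L * per = 0.0076 * 724 * 12.0
= 66.0288
Compute the denominator:
A^3 = 8.36^3 = 584.277056
Resistance:
R = 66.0288 / 584.277056
= 0.113 Ns^2/m^8

0.113 Ns^2/m^8


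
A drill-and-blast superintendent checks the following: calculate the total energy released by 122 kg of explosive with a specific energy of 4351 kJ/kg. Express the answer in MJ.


530.822 MJ

Energy = mass * specific_energy / 1000
= 122 * 4351 / 1000
= 530822 / 1000
= 530.822 MJ


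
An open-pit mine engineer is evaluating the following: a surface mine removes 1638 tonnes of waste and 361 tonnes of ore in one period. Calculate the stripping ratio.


Stripping ratio = waste tonnage / ore tonnage
= 1638 / 361
= 4.5374

4.5374


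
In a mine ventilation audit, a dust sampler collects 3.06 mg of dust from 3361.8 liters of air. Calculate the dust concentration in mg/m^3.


Convert liters to m^3: 1 m^3 = 1000 L
Concentration = mass / volume * 1000
= 3.06 / 3361.8 * 1000
= 0.0009102266643 * 1000
= 0.9102 mg/m^3

0.9102 mg/m^3


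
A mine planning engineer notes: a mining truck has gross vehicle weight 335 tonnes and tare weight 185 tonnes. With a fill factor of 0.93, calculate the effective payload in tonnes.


139.5 tonnes

Maximum payload = gross - tare
= 335 - 185 = 150 tonnes
Effective payload = max payload * fill factor
= 150 * 0.93
= 139.5 tonnes


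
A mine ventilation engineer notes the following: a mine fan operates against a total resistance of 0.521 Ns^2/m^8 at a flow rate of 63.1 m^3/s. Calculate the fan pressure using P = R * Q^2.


Compute Q^2:
Q^2 = 63.1^2 = 3981.61
Compute pressure:
P = R * Q^2 = 0.521 * 3981.61
= 2074.4188 Pa

2074.4188 Pa


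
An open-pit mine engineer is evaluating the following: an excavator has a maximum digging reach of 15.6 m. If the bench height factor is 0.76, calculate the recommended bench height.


Bench height = reach * factor
= 15.6 * 0.76
= 11.856 m

11.856 m


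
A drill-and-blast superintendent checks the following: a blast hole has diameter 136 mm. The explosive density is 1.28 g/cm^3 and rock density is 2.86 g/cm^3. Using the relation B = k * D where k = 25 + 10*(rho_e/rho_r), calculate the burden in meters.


4.0087 m

First, compute k:
rho_e / rho_r = 1.28 / 2.86 = 0.4475524476
k = 25 + 10 * 0.4475524476 = 29.47552448
Then, compute burden:
B = k * D / 1000 = 29.47552448 * 136 / 1000
= 4008.671329 / 1000
= 4.0087 m


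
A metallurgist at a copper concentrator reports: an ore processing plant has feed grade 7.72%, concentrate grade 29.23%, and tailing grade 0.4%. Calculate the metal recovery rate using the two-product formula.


96.1342%

Using the two-product formula:
R = 100 * c * (f - t) / (f * (c - t))
Numerator = 100 * 29.23 * (7.72 - 0.4)
= 100 * 29.23 * 7.32
= 21396.36
Denominator = 7.72 * (29.23 - 0.4)
= 7.72 * 28.83
= 222.5676
R = 21396.36 / 222.5676
= 96.1342%


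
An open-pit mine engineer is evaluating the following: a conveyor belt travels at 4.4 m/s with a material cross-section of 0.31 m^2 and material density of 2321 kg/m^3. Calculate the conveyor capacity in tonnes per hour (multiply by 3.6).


11397.0384 t/h

Volumetric flow = speed * area
= 4.4 * 0.31 = 1.364 m^3/s
Mass flow = volumetric * density
= 1.364 * 2321 = 3165.844 kg/s
Convert to t/h: multiply by 3.6
Capacity = 3165.844 * 3.6
= 11397.0384 t/h


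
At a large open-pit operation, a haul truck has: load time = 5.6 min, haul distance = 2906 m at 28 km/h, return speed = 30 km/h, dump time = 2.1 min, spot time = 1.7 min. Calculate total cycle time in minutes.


21.4391 min

Convert haul speed to m/min: 28 * 1000/60 = 466.6666667 m/min
Haul time = 2906 / 466.6666667 = 6.227142857 min
Convert return speed to m/min: 30 * 1000/60 = 500 m/min
Return time = 2906 / 500 = 5.812 min
Total cycle time:
= 5.6 + 6.227142857 + 2.1 + 5.812 + 1.7
= 21.4391 min


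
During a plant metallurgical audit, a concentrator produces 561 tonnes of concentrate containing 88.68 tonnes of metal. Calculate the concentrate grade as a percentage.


15.8075%

Grade = (metal in concentrate / concentrate mass) * 100
= (88.68 / 561) * 100
= 0.1580748663 * 100
= 15.8075%


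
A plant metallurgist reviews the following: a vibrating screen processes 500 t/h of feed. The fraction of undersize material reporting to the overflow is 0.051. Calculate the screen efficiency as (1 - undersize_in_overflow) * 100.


Screen efficiency = (1 - fraction of undersize in overflow) * 100
= (1 - 0.051) * 100
= 0.949 * 100
= 94.9%

94.9%


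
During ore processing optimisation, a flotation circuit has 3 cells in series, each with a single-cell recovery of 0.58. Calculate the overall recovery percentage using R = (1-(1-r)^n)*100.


92.5912%

Complement of single-cell recovery:
1 - r = 1 - 0.58 = 0.42
Raise to power n:
(1 - r)^3 = 0.42^3 = 0.074088
Overall recovery:
R = (1 - 0.074088) * 100
= 92.5912%


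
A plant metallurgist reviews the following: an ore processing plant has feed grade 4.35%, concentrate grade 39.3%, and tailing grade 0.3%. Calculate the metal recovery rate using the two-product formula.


Using the two-product formula:
R = 100 * c * (f - t) / (f * (c - t))
Numerator = 100 * 39.3 * (4.35 - 0.3)
= 100 * 39.3 * 4.05
= 15916.5
Denominator = 4.35 * (39.3 - 0.3)
= 4.35 * 39.0
= 169.65
R = 15916.5 / 169.65
= 93.8196%

93.8196%


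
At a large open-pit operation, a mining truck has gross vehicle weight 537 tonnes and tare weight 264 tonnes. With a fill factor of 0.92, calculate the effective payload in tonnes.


Maximum payload = gross - tare
= 537 - 264 = 273 tonnes
Effective payload = max payload * fill factor
= 273 * 0.92
= 251.16 tonnes

251.16 tonnes


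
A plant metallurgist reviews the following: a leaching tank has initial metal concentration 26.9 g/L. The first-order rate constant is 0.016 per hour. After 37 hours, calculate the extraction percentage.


44.678%

Compute the exponent:
-k * t = -0.016 * 37 = -0.592
Remaining concentration:
C = 26.9 * exp(-0.592)
= 26.9 * 0.5532197381
= 14.88161095 g/L
Extracted = 26.9 - 14.88161095 = 12.01838905 g/L
Extraction % = 12.01838905 / 26.9 * 100
= 44.678%


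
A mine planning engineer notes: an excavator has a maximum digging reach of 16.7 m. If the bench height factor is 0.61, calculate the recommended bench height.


Bench height = reach * factor
= 16.7 * 0.61
= 10.187 m

10.187 m


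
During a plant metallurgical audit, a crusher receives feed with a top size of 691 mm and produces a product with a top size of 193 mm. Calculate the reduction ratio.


Reduction ratio = feed size / product size
= 691 / 193
= 3.5803

3.5803


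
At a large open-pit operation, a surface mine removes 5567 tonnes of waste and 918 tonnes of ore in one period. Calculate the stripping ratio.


Stripping ratio = waste tonnage / ore tonnage
= 5567 / 918
= 6.0643

6.0643


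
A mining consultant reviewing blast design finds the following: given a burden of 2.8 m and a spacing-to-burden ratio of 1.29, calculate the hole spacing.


3.612 m

Spacing = burden * ratio
= 2.8 * 1.29
= 3.612 m


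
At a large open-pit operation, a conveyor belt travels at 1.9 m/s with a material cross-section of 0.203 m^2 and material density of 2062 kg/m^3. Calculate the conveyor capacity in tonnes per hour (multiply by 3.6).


Volumetric flow = speed * area
= 1.9 * 0.203 = 0.3857 m^3/s
Mass flow = volumetric * density
= 0.3857 * 2062 = 795.3134 kg/s
Convert to t/h: multiply by 3.6
Capacity = 795.3134 * 3.6
= 2863.1282 t/h

2863.1282 t/h


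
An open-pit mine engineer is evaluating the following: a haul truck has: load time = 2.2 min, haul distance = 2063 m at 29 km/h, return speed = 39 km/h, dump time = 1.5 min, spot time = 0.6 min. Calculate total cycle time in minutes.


11.7421 min

Convert haul speed to m/min: 29 * 1000/60 = 483.3333333 m/min
Haul time = 2063 / 483.3333333 = 4.268275862 min
Convert return speed to m/min: 39 * 1000/60 = 650 m/min
Return time = 2063 / 650 = 3.173846154 min
Total cycle time:
= 2.2 + 4.268275862 + 1.5 + 3.173846154 + 0.6
= 11.7421 min


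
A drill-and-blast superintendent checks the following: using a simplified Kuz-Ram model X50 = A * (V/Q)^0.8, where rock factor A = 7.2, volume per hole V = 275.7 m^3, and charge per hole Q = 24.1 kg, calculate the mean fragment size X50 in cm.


Compute V/Q:
V/Q = 275.7 / 24.1 = 11.43983402
Raise to the power 0.8:
(V/Q)^0.8 = 11.43983402^0.8 = 7.026447066
Multiply by A:
X50 = 7.2 * 7.026447066
= 50.5904 cm

50.5904 cm


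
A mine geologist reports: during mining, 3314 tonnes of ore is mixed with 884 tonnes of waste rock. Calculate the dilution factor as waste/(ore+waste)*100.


21.0576%

Total material = ore + waste
= 3314 + 884 = 4198 tonnes
Dilution = waste / total * 100
= 884 / 4198 * 100
= 0.210576465 * 100
= 21.0576%


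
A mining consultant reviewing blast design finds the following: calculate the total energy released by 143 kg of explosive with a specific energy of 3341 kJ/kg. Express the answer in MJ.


Energy = mass * specific_energy / 1000
= 143 * 3341 / 1000
= 477763 / 1000
= 477.763 MJ

477.763 MJ


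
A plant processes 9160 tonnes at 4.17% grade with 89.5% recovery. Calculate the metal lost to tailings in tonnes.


40.1071 tonnes

Total metal in feed:
= 9160 * 4.17 / 100 = 381.972 tonnes
Metal recovered:
= 381.972 * 89.5 / 100 = 341.86494 tonnes
Metal lost to tailings:
= 381.972 - 341.86494
= 40.1071 tonnes


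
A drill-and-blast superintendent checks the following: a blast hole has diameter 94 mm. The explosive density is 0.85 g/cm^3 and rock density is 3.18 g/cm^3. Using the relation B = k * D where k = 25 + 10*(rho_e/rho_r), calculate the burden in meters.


First, compute k:
rho_e / rho_r = 0.85 / 3.18 = 0.2672955975
k = 25 + 10 * 0.2672955975 = 27.67295597
Then, compute burden:
B = k * D / 1000 = 27.67295597 * 94 / 1000
= 2601.257862 / 1000
= 2.6013 m

2.6013 m


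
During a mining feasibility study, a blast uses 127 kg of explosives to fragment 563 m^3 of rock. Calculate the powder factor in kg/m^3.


Powder factor = explosive mass / rock volume
= 127 / 563
= 0.2256 kg/m^3

0.2256 kg/m^3
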